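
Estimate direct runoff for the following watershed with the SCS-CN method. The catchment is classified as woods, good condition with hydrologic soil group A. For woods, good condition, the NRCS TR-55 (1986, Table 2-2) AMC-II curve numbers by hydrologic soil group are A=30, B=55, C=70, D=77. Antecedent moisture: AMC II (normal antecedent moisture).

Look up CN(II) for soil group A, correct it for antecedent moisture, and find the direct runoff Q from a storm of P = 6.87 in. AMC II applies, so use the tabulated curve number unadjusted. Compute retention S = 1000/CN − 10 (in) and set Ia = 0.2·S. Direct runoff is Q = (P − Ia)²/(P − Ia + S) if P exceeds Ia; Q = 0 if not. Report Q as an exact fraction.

Q = 436921/2298300 in ≈ 0.190 in

NRCS table: woods, good condition, soil group A → CN(II) = 30
Average conditions: CN = 30 (no AMC adjustment).
Max retention: S = 1000/30 − 10 = 70/3 in (≈ 23.333 in)
Initial abstraction Ia = S/5 = (70/3)/5 = 14/3 ≈ 4.667 in
Since P=6.870 > Ia=4.667: effective rainfall P−Ia = 661/300 in
Q: (661/300)² ÷ (7661/300) = 436921/2298300 in (≈ 0.190 in)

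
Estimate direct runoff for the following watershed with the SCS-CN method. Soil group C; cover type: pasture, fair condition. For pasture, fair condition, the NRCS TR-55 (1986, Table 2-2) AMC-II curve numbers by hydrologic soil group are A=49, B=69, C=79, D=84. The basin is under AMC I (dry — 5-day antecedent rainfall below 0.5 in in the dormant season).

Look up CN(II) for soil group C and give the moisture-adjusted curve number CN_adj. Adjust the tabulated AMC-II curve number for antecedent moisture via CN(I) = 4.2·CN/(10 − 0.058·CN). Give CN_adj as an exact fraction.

NRCS table: pasture, fair condition, soil group C → CN(II) = 79
CN(I) from CN(II)=79: (4.2·79)/(10 − 0.058·79) = 7900/129 ≈ 61.240

CN_adj = 7900/129 ≈ 61.240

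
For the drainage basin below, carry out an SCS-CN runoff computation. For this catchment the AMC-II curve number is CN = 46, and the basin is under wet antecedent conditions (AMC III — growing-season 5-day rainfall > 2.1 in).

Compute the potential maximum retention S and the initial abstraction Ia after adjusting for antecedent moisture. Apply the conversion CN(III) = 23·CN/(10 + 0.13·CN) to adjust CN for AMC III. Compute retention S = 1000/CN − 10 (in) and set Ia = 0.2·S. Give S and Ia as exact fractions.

CN(III) from CN(II)=46: (23·46)/(10 + 0.13·46) = 52900/799 ≈ 66.208
S = 1000/(52900/799) − 10 = 2700/529 in ≈ 5.104 in
Initial abstraction Ia = S/5 = (2700/529)/5 = 540/529 ≈ 1.021 in

S = 2700/529 in ≈ 5.104 in; Ia = 540/529 in ≈ 1.021 in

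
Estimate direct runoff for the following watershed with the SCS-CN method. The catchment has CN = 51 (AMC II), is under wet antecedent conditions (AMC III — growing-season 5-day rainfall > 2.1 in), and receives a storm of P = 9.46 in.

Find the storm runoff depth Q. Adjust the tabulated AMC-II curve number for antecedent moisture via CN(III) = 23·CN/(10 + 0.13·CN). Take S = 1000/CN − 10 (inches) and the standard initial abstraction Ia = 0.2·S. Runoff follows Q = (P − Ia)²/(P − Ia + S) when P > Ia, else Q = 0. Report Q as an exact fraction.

CN(III) from CN(II)=51: (23·51)/(10 + 0.13·51) = 117300/1663 ≈ 70.535
S = 1000/(117300/1663) − 10 = 4900/1173 in ≈ 4.177 in
Ia = 0.2S: 0.2·4.177 = 0.835 in (exactly 980/1173)
Since P=9.460 > Ia=0.835: effective rainfall P−Ia = 505829/58650 in
Q: (505829/58650)² ÷ (750829/58650) = 255862977241/44036120850 in (≈ 5.810 in)

Q = 255862977241/44036120850 in ≈ 5.810 in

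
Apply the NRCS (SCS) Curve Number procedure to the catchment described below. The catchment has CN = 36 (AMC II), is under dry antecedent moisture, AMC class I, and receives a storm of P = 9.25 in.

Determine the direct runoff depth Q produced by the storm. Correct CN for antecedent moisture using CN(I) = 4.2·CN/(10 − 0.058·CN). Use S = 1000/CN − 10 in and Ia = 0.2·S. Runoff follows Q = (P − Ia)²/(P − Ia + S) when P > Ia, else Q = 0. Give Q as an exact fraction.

Adjust CN=36 to AMC I: 4.2·36/(10 − 0.058·36) → (756/5) ÷ (989/125) = 18900/989 ≈ 19.110
Max retention: S = 1000/(18900/989) − 10 = 8000/189 in (≈ 42.328 in)
Initial abstraction Ia = S/5 = (8000/189)/5 = 1600/189 ≈ 8.466 in
Since P=9.250 > Ia=8.466: effective rainfall P−Ia = 593/756 in
Q: (593/756)² ÷ (32593/756) = 351649/24640308 in (≈ 0.014 in)

Q = 351649/24640308 in ≈ 0.014 in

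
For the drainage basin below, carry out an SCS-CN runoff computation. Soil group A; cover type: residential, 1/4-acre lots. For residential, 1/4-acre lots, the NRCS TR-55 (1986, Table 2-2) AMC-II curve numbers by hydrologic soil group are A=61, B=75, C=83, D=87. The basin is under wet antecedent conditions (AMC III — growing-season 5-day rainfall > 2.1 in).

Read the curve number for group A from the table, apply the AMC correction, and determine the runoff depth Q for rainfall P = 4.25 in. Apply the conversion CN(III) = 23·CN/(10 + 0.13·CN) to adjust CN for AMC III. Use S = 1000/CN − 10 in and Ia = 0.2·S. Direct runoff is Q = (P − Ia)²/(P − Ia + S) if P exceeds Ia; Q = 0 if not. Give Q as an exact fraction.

Q = 429774361/203889572 in ≈ 2.108 in

NRCS table: residential, 1/4-acre lots, soil group A → CN(II) = 61
CN(III) from CN(II)=61: (23·61)/(10 + 0.13·61) = 140300/1793 ≈ 78.249
Max retention: S = 1000/(140300/1793) − 10 = 3900/1403 in (≈ 2.780 in)
Ia = 0.2·(3900/1403) = 780/1403 in ≈ 0.556 in
P − Ia = 4.250 − 0.556 = 20731/5612 ≈ 3.694 in (> 0, runoff occurs)
Runoff Q = (P−Ia)²/(P−Ia+S) = (3.694)²/(3.694+2.780) = 429774361/203889572 ≈ 2.108 in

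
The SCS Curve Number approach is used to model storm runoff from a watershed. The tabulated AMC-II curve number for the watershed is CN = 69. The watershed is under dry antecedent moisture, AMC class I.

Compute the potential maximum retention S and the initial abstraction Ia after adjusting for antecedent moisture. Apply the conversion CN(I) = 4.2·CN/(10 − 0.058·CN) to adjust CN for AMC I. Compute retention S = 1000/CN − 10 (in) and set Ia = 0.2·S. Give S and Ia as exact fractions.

S = 15500/1449 in ≈ 10.697 in; Ia = 3100/1449 in ≈ 2.139 in

Dry (AMC I): CN(I) = 4.2·69/(10 − 0.058·69) = (1449/5)/(2999/500) = 144900/2999 ≈ 48.316
Retention S: 1000/CN − 10 with CN=48.316 → S = 15500/1449 ≈ 10.697 in
Initial abstraction Ia = S/5 = (15500/1449)/5 = 3100/1449 ≈ 2.139 in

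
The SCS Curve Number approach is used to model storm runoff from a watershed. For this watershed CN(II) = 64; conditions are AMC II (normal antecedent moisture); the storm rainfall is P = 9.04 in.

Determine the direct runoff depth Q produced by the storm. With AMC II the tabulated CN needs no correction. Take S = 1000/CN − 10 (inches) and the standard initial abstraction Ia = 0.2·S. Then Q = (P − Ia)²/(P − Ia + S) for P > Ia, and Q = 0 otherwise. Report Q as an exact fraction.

Q = 2505889/541600 in ≈ 4.627 in

CN(II) = 64; AMC II needs no correction.
S = 1000/64 − 10 = 45/8 in ≈ 5.625 in
Initial abstraction Ia = S/5 = (45/8)/5 = 9/8 ≈ 1.125 in
Since P=9.040 > Ia=1.125: effective rainfall P−Ia = 1583/200 in
Runoff Q = (P−Ia)²/(P−Ia+S) = (7.915)²/(7.915+5.625) = 2505889/541600 ≈ 4.627 in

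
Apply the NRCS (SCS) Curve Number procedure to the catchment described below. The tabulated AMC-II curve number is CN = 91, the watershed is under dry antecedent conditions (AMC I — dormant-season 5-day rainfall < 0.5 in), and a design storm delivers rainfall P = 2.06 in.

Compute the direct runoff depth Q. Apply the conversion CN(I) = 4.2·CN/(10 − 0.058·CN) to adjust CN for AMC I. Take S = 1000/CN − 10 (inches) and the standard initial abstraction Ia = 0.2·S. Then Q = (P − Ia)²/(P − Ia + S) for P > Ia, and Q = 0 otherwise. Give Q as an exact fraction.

Q = 2561473321/4000710350 in ≈ 0.640 in

Dry (AMC I): CN(I) = 4.2·91/(10 − 0.058·91) = (1911/5)/(2361/500) = 63700/787 ≈ 80.940
S = 1000/(63700/787) − 10 = 1500/637 in ≈ 2.355 in
Initial abstraction Ia = S/5 = (1500/637)/5 = 300/637 ≈ 0.471 in
P − Ia = 2.060 − 0.471 = 50611/31850 ≈ 1.589 in (> 0, runoff occurs)
Q: (50611/31850)² ÷ (125611/31850) = 2561473321/4000710350 in (≈ 0.640 in)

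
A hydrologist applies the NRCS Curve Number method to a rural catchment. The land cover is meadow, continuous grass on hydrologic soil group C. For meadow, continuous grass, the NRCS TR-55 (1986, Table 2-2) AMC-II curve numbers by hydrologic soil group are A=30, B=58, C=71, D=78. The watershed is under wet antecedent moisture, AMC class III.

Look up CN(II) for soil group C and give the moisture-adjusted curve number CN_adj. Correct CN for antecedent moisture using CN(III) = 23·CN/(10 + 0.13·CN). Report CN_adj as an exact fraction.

NRCS table: meadow, continuous grass, soil group C → CN(II) = 71
Wet (AMC III): CN(III) = 23·71/(10 + 0.13·71) = 1633/(1923/100) = 163300/1923 ≈ 84.919

CN_adj = 163300/1923 ≈ 84.919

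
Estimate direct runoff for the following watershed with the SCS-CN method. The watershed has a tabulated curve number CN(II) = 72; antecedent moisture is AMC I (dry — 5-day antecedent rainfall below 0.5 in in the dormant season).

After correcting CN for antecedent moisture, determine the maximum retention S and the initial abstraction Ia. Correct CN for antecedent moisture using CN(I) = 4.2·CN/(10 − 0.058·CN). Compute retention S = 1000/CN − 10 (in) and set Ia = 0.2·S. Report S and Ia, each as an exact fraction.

S = 250/27 in ≈ 9.259 in; Ia = 50/27 in ≈ 1.852 in

Adjust CN=72 to AMC I: 4.2·72/(10 − 0.058·72) → (1512/5) ÷ (728/125) = 675/13 ≈ 51.923
Retention S: 1000/CN − 10 with CN=51.923 → S = 250/27 ≈ 9.259 in
Ia = 0.2S: 0.2·9.259 = 1.852 in (exactly 50/27)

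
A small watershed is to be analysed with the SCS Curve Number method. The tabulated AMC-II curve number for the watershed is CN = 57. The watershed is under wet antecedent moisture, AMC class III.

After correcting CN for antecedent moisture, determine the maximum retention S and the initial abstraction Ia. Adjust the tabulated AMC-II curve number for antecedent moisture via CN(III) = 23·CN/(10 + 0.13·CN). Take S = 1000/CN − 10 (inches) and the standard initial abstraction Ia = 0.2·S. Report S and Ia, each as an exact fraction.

Wet (AMC III): CN(III) = 23·57/(10 + 0.13·57) = 1311/(1741/100) = 131100/1741 ≈ 75.302
Max retention: S = 1000/(131100/1741) − 10 = 4300/1311 in (≈ 3.280 in)
Ia = 0.2S: 0.2·3.280 = 0.656 in (exactly 860/1311)

S = 4300/1311 in ≈ 3.280 in; Ia = 860/1311 in ≈ 0.656 in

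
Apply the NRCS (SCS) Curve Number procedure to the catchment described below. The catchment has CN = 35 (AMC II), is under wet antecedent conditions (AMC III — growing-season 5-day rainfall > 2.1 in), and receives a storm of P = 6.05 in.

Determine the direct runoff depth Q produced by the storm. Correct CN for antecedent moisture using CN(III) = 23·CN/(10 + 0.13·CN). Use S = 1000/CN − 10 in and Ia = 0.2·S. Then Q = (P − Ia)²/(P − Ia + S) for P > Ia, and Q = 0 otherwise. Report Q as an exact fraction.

Adjust CN=35 to AMC III: 23·35/(10 + 0.13·35) → 805 ÷ (291/20) = 16100/291 ≈ 55.326
Retention S: 1000/CN − 10 with CN=55.326 → S = 1300/161 ≈ 8.075 in
Ia = 0.2S: 0.2·8.075 = 1.615 in (exactly 260/161)
Since P=6.050 > Ia=1.615: effective rainfall P−Ia = 14281/3220 in
Runoff Q = (P−Ia)²/(P−Ia+S) = (4.435)²/(4.435+8.075) = 203946961/129704820 ≈ 1.572 in

Q = 203946961/129704820 in ≈ 1.572 in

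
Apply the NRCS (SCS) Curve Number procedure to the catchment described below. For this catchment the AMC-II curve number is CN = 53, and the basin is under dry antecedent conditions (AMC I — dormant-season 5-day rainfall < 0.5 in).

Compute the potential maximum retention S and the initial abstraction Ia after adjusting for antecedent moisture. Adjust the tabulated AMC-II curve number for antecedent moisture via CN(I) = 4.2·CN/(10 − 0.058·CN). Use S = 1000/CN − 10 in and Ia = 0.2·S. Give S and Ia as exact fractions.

CN(I) from CN(II)=53: (4.2·53)/(10 − 0.058·53) = 111300/3463 ≈ 32.140
Max retention: S = 1000/(111300/3463) − 10 = 23500/1113 in (≈ 21.114 in)
Ia = 0.2S: 0.2·21.114 = 4.223 in (exactly 4700/1113)

S = 23500/1113 in ≈ 21.114 in; Ia = 4700/1113 in ≈ 4.223 in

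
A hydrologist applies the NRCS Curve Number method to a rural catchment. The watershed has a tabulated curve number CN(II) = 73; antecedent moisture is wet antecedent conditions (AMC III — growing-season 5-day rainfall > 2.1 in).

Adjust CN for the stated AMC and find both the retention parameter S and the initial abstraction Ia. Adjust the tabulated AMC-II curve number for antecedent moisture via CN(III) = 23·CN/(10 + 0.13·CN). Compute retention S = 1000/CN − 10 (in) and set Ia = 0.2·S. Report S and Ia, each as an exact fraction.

Wet (AMC III): CN(III) = 23·73/(10 + 0.13·73) = 1679/(1949/100) = 167900/1949 ≈ 86.147
Retention S: 1000/CN − 10 with CN=86.147 → S = 2700/1679 ≈ 1.608 in
Initial abstraction Ia = S/5 = (2700/1679)/5 = 540/1679 ≈ 0.322 in

S = 2700/1679 in ≈ 1.608 in; Ia = 540/1679 in ≈ 0.322 in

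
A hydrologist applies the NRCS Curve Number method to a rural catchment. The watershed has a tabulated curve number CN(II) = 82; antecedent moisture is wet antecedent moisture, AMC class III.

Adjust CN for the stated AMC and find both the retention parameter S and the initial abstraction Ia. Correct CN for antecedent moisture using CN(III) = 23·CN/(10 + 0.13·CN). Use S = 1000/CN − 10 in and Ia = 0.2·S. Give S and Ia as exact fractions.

CN(III) from CN(II)=82: (23·82)/(10 + 0.13·82) = 94300/1033 ≈ 91.288
S = 1000/(94300/1033) − 10 = 900/943 in ≈ 0.954 in
Initial abstraction Ia = S/5 = (900/943)/5 = 180/943 ≈ 0.191 in

S = 900/943 in ≈ 0.954 in; Ia = 180/943 in ≈ 0.191 in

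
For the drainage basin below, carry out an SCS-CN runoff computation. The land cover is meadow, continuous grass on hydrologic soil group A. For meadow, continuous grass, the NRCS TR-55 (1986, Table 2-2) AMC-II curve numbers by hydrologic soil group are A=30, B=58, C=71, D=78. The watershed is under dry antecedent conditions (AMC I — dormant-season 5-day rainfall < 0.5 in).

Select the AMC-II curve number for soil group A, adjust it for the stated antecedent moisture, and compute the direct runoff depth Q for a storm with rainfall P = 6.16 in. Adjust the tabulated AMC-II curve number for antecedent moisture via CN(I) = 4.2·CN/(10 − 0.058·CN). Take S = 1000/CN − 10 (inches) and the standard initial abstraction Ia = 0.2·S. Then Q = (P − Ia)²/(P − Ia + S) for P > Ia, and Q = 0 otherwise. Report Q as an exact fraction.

NRCS table: meadow, continuous grass, soil group A → CN(II) = 30
CN(I) from CN(II)=30: (4.2·30)/(10 − 0.058·30) = 900/59 ≈ 15.254
Max retention: S = 1000/(900/59) − 10 = 500/9 in (≈ 55.556 in)
Ia = 0.2S: 0.2·55.556 = 11.111 in (exactly 100/9)
P = 6.160 ≤ Ia = 11.111 in: entire storm abstracted, Q = 0.

Q = 0 in ≈ 0.000 in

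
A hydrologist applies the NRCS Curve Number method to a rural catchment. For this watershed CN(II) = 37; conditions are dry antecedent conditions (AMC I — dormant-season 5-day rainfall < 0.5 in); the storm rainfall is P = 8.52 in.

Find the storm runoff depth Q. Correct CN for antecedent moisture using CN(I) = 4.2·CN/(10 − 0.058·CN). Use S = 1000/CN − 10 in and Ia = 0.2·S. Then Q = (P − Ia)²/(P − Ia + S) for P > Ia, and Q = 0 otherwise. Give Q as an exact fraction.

Adjust CN=37 to AMC I: 4.2·37/(10 − 0.058·37) → (777/5) ÷ (3927/500) = 3700/187 ≈ 19.786
Max retention: S = 1000/(3700/187) − 10 = 1500/37 in (≈ 40.541 in)
Ia = 0.2S: 0.2·40.541 = 8.108 in (exactly 300/37)
P − Ia = 8.520 − 8.108 = 381/925 ≈ 0.412 in (> 0, runoff occurs)
Q = (381/925)²/((381/925) + 1500/37) = (145161/855625)/(37881/925) = 16129/3893325 in ≈ 0.004 in

Q = 16129/3893325 in ≈ 0.004 in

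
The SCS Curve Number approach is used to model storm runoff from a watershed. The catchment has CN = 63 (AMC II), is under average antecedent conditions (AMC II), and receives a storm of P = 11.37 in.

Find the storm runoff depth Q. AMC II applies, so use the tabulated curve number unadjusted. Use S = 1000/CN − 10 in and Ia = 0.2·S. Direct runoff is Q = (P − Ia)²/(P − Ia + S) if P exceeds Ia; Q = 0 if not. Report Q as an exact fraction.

Average conditions: CN = 63 (no AMC adjustment).
Max retention: S = 1000/63 − 10 = 370/63 in (≈ 5.873 in)
Initial abstraction Ia = S/5 = (370/63)/5 = 74/63 ≈ 1.175 in
P − Ia = 11.370 − 1.175 = 64231/6300 ≈ 10.195 in (> 0, runoff occurs)
Q: (64231/6300)² ÷ (101231/6300) = 4125621361/637755300 in (≈ 6.469 in)

Q = 4125621361/637755300 in ≈ 6.469 in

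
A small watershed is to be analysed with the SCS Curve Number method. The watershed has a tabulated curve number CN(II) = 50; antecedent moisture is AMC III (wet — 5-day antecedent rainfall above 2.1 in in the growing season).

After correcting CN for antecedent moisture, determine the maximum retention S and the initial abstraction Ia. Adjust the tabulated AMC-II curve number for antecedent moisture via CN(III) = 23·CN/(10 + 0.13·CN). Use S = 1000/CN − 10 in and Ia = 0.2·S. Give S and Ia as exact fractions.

S = 100/23 in ≈ 4.348 in; Ia = 20/23 in ≈ 0.870 in

CN(III) from CN(II)=50: (23·50)/(10 + 0.13·50) = 2300/33 ≈ 69.697
Retention S: 1000/CN − 10 with CN=69.697 → S = 100/23 ≈ 4.348 in
Ia = 0.2·(100/23) = 20/23 in ≈ 0.870 in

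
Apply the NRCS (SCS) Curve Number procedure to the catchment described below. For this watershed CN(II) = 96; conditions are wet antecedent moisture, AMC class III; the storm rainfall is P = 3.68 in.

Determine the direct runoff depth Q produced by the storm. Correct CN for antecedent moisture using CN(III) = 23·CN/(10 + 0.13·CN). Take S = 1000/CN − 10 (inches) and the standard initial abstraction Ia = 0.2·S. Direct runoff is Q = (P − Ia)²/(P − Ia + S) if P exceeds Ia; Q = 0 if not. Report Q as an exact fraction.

Wet (AMC III): CN(III) = 23·96/(10 + 0.13·96) = 2208/(562/25) = 27600/281 ≈ 98.221
S = 1000/(27600/281) − 10 = 25/138 in ≈ 0.181 in
Initial abstraction Ia = S/5 = (25/138)/5 = 5/138 ≈ 0.036 in
P − Ia = 3.680 − 0.036 = 12571/3450 ≈ 3.644 in (> 0, runoff occurs)
Q = (12571/3450)²/((12571/3450) + 25/138) = (158030041/11902500)/(6598/1725) = 158030041/45526200 in ≈ 3.471 in

Q = 158030041/45526200 in ≈ 3.471 in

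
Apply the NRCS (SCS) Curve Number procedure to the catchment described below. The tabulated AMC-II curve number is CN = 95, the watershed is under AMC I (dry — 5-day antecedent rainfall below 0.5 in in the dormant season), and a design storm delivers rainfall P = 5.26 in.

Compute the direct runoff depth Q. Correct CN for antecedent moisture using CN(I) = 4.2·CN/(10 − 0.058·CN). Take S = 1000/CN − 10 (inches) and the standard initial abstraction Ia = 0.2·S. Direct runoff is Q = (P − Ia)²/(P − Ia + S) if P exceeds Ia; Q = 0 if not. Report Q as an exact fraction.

Adjust CN=95 to AMC I: 4.2·95/(10 − 0.058·95) → 399 ÷ (449/100) = 39900/449 ≈ 88.864
Retention S: 1000/CN − 10 with CN=88.864 → S = 500/399 ≈ 1.253 in
Ia = 0.2S: 0.2·1.253 = 0.251 in (exactly 100/399)
P − Ia = 5.260 − 0.251 = 99937/19950 ≈ 5.009 in (> 0, runoff occurs)
Runoff Q = (P−Ia)²/(P−Ia+S) = (5.009)²/(5.009+1.253) = 9987403969/2492493150 ≈ 4.007 in

Q = 9987403969/2492493150 in ≈ 4.007 in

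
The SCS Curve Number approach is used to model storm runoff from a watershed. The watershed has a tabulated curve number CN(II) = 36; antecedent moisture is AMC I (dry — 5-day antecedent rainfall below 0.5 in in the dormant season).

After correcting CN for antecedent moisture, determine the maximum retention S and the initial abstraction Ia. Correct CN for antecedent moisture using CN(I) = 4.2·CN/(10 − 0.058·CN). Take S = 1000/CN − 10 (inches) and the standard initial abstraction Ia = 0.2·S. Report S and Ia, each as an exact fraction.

S = 8000/189 in ≈ 42.328 in; Ia = 1600/189 in ≈ 8.466 in

CN(I) from CN(II)=36: (4.2·36)/(10 − 0.058·36) = 18900/989 ≈ 19.110
Retention S: 1000/CN − 10 with CN=19.110 → S = 8000/189 ≈ 42.328 in
Ia = 0.2S: 0.2·42.328 = 8.466 in (exactly 1600/189)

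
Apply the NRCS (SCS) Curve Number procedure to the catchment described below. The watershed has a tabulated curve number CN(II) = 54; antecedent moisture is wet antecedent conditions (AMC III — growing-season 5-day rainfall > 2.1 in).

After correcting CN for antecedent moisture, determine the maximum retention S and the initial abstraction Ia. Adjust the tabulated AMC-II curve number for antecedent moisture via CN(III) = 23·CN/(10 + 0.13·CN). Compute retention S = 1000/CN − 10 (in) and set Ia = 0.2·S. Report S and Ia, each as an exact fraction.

CN(III) from CN(II)=54: (23·54)/(10 + 0.13·54) = 2700/37 ≈ 72.973
Retention S: 1000/CN − 10 with CN=72.973 → S = 100/27 ≈ 3.704 in
Ia = 0.2S: 0.2·3.704 = 0.741 in (exactly 20/27)

S = 100/27 in ≈ 3.704 in; Ia = 20/27 in ≈ 0.741 in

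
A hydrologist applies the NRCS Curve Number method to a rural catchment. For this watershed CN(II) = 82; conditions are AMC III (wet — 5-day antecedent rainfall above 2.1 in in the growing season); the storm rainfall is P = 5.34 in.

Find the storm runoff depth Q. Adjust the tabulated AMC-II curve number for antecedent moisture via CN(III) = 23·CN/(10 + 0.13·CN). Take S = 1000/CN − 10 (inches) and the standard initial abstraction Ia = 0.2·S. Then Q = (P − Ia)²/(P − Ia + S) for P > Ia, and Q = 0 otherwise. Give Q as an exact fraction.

CN(III) from CN(II)=82: (23·82)/(10 + 0.13·82) = 94300/1033 ≈ 91.288
Max retention: S = 1000/(94300/1033) − 10 = 900/943 in (≈ 0.954 in)
Ia = 0.2S: 0.2·0.954 = 0.191 in (exactly 180/943)
P − Ia = 5.340 − 0.191 = 242781/47150 ≈ 5.149 in (> 0, runoff occurs)
Q = (242781/47150)²/((242781/47150) + 900/943) = (58942613961/2223122500)/(287781/47150) = 19647537987/4522958050 in ≈ 4.344 in

Q = 19647537987/4522958050 in ≈ 4.344 in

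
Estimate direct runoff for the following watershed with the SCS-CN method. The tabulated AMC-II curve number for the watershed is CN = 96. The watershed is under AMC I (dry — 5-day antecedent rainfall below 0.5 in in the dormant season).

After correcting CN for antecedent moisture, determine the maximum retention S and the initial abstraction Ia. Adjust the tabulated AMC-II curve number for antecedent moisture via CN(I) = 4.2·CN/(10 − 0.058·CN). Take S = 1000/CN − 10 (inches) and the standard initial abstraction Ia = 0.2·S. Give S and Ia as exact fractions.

Adjust CN=96 to AMC I: 4.2·96/(10 − 0.058·96) → (2016/5) ÷ (554/125) = 25200/277 ≈ 90.975
S = 1000/(25200/277) − 10 = 125/126 in ≈ 0.992 in
Ia = 0.2·(125/126) = 25/126 in ≈ 0.198 in

S = 125/126 in ≈ 0.992 in; Ia = 25/126 in ≈ 0.198 in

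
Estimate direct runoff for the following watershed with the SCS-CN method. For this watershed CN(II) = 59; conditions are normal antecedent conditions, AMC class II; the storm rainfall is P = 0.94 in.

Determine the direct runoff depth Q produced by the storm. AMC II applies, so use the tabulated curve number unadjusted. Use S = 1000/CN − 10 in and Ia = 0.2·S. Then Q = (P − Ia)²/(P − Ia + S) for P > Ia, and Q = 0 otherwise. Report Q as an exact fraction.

AMC II — tabulated CN = 59 applies directly.
Retention S: 1000/CN − 10 with CN=59.000 → S = 410/59 ≈ 6.949 in
Ia = 0.2S: 0.2·6.949 = 1.390 in (exactly 82/59)
P = 0.940 ≤ Ia = 1.390 in: entire storm abstracted, Q = 0.

Q = 0 in ≈ 0.000 in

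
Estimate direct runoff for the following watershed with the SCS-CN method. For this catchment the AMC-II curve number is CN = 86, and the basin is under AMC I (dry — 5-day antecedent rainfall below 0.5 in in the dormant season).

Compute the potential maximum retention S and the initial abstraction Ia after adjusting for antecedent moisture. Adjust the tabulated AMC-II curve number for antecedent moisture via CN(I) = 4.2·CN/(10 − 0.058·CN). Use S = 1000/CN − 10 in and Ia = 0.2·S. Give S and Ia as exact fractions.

S = 500/129 in ≈ 3.876 in; Ia = 100/129 in ≈ 0.775 in

Adjust CN=86 to AMC I: 4.2·86/(10 − 0.058·86) → (1806/5) ÷ (1253/250) = 12900/179 ≈ 72.067
S = 1000/(12900/179) − 10 = 500/129 in ≈ 3.876 in
Ia = 0.2S: 0.2·3.876 = 0.775 in (exactly 100/129)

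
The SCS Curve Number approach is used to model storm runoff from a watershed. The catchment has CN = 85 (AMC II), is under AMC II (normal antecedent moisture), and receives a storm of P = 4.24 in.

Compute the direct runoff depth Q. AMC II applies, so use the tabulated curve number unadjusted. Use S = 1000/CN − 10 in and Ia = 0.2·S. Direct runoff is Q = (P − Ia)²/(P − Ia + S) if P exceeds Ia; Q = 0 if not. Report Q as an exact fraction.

CN(II) = 85; AMC II needs no correction.
Max retention: S = 1000/85 − 10 = 30/17 in (≈ 1.765 in)
Ia = 0.2S: 0.2·1.765 = 0.353 in (exactly 6/17)
Excess rainfall: 4.240 − 0.353 = 3.887 in; P > Ia so Q > 0
Q = (1652/425)²/((1652/425) + 30/17) = (2729104/180625)/(2402/425) = 1364552/510425 in ≈ 2.673 in

Q = 1364552/510425 in ≈ 2.673 in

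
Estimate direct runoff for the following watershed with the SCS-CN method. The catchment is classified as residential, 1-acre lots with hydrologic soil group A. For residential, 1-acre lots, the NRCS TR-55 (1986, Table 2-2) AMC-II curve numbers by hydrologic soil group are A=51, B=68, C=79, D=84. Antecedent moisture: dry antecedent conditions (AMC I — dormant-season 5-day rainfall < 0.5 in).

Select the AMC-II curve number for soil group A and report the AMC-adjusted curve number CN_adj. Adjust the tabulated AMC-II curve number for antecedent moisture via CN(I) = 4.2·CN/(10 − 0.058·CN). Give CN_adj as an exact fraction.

CN_adj = 15300/503 ≈ 30.417

NRCS table: residential, 1-acre lots, soil group A → CN(II) = 51
Dry (AMC I): CN(I) = 4.2·51/(10 − 0.058·51) = (1071/5)/(3521/500) = 15300/503 ≈ 30.417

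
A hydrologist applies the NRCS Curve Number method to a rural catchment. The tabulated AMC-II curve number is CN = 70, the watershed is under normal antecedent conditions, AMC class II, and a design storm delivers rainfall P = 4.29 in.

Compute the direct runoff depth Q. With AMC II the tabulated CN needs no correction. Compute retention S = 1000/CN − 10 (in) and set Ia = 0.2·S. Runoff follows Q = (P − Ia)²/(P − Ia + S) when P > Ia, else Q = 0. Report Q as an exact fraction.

Q = 1924803/1260700 in ≈ 1.527 in

Average conditions: CN = 70 (no AMC adjustment).
Max retention: S = 1000/70 − 10 = 30/7 in (≈ 4.286 in)
Initial abstraction Ia = S/5 = (30/7)/5 = 6/7 ≈ 0.857 in
Excess rainfall: 4.290 − 0.857 = 3.433 in; P > Ia so Q > 0
Q = (2403/700)²/((2403/700) + 30/7) = (5774409/490000)/(5403/700) = 1924803/1260700 in ≈ 1.527 in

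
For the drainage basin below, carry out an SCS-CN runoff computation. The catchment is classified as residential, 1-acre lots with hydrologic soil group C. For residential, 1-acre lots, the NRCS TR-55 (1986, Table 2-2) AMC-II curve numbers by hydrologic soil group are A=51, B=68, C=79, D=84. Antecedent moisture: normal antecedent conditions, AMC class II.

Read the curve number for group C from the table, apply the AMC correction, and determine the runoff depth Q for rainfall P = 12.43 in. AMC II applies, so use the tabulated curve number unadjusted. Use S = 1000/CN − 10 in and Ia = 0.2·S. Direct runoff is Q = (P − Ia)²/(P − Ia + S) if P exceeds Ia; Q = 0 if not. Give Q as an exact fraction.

NRCS table: residential, 1-acre lots, soil group C → CN(II) = 79
CN(II) = 79; AMC II needs no correction.
Retention S: 1000/CN − 10 with CN=79.000 → S = 210/79 ≈ 2.658 in
Ia = 0.2·(210/79) = 42/79 in ≈ 0.532 in
Excess rainfall: 12.430 − 0.532 = 11.898 in; P > Ia so Q > 0
Q = (93997/7900)²/((93997/7900) + 210/79) = (8835436009/62410000)/(114997/7900) = 8835436009/908476300 in ≈ 9.726 in

Q = 8835436009/908476300 in ≈ 9.726 in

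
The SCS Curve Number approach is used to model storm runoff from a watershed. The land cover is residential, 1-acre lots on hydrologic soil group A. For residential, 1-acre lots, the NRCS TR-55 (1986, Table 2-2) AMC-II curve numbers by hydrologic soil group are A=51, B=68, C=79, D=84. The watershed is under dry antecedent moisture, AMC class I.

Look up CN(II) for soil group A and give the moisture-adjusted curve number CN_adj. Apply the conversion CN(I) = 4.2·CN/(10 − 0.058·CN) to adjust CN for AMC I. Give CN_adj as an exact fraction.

NRCS table: residential, 1-acre lots, soil group A → CN(II) = 51
CN(I) from CN(II)=51: (4.2·51)/(10 − 0.058·51) = 15300/503 ≈ 30.417

CN_adj = 15300/503 ≈ 30.417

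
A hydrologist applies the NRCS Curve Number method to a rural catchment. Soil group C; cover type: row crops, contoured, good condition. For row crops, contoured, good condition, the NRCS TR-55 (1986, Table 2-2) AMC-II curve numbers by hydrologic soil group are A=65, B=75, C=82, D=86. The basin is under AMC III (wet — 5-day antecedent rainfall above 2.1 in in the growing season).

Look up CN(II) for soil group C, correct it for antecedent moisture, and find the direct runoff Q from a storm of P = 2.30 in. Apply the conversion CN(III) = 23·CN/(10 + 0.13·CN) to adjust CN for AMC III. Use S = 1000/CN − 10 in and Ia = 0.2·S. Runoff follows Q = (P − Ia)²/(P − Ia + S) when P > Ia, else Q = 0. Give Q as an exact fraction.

Q = 395572321/272423270 in ≈ 1.452 in

NRCS table: row crops, contoured, good condition, soil group C → CN(II) = 82
Adjust CN=82 to AMC III: 23·82/(10 + 0.13·82) → 1886 ÷ (1033/50) = 94300/1033 ≈ 91.288
S = 1000/(94300/1033) − 10 = 900/943 in ≈ 0.954 in
Ia = 0.2S: 0.2·0.954 = 0.191 in (exactly 180/943)
Since P=2.300 > Ia=0.191: effective rainfall P−Ia = 19889/9430 in
Runoff Q = (P−Ia)²/(P−Ia+S) = (2.109)²/(2.109+0.954) = 395572321/272423270 ≈ 1.452 in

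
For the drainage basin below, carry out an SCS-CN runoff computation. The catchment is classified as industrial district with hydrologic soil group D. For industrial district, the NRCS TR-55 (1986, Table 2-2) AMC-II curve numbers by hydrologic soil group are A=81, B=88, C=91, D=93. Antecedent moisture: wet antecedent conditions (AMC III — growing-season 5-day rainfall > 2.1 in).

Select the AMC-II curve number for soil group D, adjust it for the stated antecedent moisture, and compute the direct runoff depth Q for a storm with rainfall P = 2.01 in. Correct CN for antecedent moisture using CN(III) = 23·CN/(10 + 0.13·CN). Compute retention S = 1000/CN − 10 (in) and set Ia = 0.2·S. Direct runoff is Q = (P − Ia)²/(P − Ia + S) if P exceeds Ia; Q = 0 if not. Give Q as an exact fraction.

NRCS table: industrial district, soil group D → CN(II) = 93
Wet (AMC III): CN(III) = 23·93/(10 + 0.13·93) = 2139/(2209/100) = 213900/2209 ≈ 96.831
S = 1000/(213900/2209) − 10 = 700/2139 in ≈ 0.327 in
Ia = 0.2S: 0.2·0.327 = 0.065 in (exactly 140/2139)
P − Ia = 2.010 − 0.065 = 415939/213900 ≈ 1.945 in (> 0, runoff occurs)
Runoff Q = (P−Ia)²/(P−Ia+S) = (1.945)²/(1.945+0.327) = 173005251721/103942352100 ≈ 1.664 in

Q = 173005251721/103942352100 in ≈ 1.664 in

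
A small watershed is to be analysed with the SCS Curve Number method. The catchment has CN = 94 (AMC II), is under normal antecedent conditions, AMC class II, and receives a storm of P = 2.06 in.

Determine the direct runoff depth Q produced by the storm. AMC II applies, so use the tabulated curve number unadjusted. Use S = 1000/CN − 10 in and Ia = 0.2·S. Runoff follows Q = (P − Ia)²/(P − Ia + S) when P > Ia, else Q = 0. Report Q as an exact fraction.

Q = 20620681/14196350 in ≈ 1.453 in

CN(II) = 94; AMC II needs no correction.
S = 1000/94 − 10 = 30/47 in ≈ 0.638 in
Ia = 0.2S: 0.2·0.638 = 0.128 in (exactly 6/47)
Since P=2.060 > Ia=0.128: effective rainfall P−Ia = 4541/2350 in
Runoff Q = (P−Ia)²/(P−Ia+S) = (1.932)²/(1.932+0.638) = 20620681/14196350 ≈ 1.453 in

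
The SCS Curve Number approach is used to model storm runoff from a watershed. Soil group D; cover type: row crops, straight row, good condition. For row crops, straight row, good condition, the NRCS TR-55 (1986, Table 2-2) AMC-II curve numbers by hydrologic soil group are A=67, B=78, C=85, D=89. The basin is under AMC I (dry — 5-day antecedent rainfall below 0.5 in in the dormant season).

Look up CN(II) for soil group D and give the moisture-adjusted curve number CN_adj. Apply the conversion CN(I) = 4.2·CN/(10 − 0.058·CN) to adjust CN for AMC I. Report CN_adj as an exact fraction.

NRCS table: row crops, straight row, good condition, soil group D → CN(II) = 89
CN(I) from CN(II)=89: (4.2·89)/(10 − 0.058·89) = 186900/2419 ≈ 77.263

CN_adj = 186900/2419 ≈ 77.263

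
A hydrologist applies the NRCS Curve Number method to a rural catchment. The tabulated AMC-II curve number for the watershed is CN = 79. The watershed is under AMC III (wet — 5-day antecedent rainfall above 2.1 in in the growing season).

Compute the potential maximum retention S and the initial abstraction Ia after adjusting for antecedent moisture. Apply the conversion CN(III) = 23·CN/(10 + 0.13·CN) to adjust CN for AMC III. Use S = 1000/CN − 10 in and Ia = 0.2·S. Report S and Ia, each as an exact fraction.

CN(III) from CN(II)=79: (23·79)/(10 + 0.13·79) = 181700/2027 ≈ 89.640
S = 1000/(181700/2027) − 10 = 2100/1817 in ≈ 1.156 in
Ia = 0.2·(2100/1817) = 420/1817 in ≈ 0.231 in

S = 2100/1817 in ≈ 1.156 in; Ia = 420/1817 in ≈ 0.231 in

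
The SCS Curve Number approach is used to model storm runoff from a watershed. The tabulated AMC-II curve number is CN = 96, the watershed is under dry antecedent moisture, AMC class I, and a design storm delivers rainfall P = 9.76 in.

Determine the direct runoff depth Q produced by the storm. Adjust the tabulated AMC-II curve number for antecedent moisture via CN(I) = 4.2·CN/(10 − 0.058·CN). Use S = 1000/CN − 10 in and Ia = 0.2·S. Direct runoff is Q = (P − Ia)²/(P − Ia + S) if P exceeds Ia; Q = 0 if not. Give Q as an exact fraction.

Q = 907154161/104718600 in ≈ 8.663 in

Dry (AMC I): CN(I) = 4.2·96/(10 − 0.058·96) = (2016/5)/(554/125) = 25200/277 ≈ 90.975
Max retention: S = 1000/(25200/277) − 10 = 125/126 in (≈ 0.992 in)
Initial abstraction Ia = S/5 = (125/126)/5 = 25/126 ≈ 0.198 in
Excess rainfall: 9.760 − 0.198 = 9.562 in; P > Ia so Q > 0
Q = (30119/3150)²/((30119/3150) + 125/126) = (907154161/9922500)/(16622/1575) = 907154161/104718600 in ≈ 8.663 in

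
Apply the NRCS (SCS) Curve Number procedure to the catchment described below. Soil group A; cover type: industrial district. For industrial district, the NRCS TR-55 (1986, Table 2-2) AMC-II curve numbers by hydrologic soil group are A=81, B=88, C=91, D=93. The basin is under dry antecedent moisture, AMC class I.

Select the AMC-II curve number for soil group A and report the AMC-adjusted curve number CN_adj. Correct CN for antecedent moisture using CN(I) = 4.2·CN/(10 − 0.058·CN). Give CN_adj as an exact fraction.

CN_adj = 170100/2651 ≈ 64.164

NRCS table: industrial district, soil group A → CN(II) = 81
CN(I) from CN(II)=81: (4.2·81)/(10 − 0.058·81) = 170100/2651 ≈ 64.164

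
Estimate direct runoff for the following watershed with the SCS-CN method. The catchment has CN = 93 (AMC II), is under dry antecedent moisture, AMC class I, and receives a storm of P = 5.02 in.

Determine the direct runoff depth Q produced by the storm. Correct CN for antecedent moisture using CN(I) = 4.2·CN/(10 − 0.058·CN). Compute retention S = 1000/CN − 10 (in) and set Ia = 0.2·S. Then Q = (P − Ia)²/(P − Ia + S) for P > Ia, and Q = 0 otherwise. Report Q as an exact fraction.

Q = 4228770841/1255904550 in ≈ 3.367 in

Adjust CN=93 to AMC I: 4.2·93/(10 − 0.058·93) → (1953/5) ÷ (2303/500) = 27900/329 ≈ 84.802
S = 1000/(27900/329) − 10 = 500/279 in ≈ 1.792 in
Ia = 0.2S: 0.2·1.792 = 0.358 in (exactly 100/279)
Since P=5.020 > Ia=0.358: effective rainfall P−Ia = 65029/13950 in
Q = (65029/13950)²/((65029/13950) + 500/279) = (4228770841/194602500)/(90029/13950) = 4228770841/1255904550 in ≈ 3.367 in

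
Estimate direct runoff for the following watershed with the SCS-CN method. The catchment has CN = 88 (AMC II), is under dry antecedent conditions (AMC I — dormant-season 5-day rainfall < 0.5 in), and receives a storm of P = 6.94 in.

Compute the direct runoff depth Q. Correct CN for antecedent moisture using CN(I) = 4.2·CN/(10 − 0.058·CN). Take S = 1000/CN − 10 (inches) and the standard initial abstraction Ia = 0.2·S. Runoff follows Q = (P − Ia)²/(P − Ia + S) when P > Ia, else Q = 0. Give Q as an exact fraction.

Q = 586559961/141368150 in ≈ 4.149 in

Dry (AMC I): CN(I) = 4.2·88/(10 − 0.058·88) = (1848/5)/(612/125) = 3850/51 ≈ 75.490
S = 1000/(3850/51) − 10 = 250/77 in ≈ 3.247 in
Ia = 0.2·(250/77) = 50/77 in ≈ 0.649 in
Since P=6.940 > Ia=0.649: effective rainfall P−Ia = 24219/3850 in
Q = (24219/3850)²/((24219/3850) + 250/77) = (586559961/14822500)/(36719/3850) = 586559961/141368150 in ≈ 4.149 in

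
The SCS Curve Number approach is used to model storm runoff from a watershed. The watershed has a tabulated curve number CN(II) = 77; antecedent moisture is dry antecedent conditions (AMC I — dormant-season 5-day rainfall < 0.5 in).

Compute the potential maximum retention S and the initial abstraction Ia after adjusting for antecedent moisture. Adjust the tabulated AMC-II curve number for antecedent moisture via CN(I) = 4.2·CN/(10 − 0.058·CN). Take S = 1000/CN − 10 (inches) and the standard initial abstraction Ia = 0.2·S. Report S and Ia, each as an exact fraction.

S = 11500/1617 in ≈ 7.112 in; Ia = 2300/1617 in ≈ 1.422 in

CN(I) from CN(II)=77: (4.2·77)/(10 − 0.058·77) = 161700/2767 ≈ 58.439
S = 1000/(161700/2767) − 10 = 11500/1617 in ≈ 7.112 in
Ia = 0.2S: 0.2·7.112 = 1.422 in (exactly 2300/1617)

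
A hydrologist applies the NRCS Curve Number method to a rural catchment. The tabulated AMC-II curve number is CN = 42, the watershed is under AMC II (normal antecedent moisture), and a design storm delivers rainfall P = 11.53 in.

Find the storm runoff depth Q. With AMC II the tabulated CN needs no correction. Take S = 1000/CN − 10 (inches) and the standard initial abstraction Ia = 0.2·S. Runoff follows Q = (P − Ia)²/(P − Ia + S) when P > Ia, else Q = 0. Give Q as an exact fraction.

Q = 339038569/99567300 in ≈ 3.405 in

Average conditions: CN = 42 (no AMC adjustment).
Max retention: S = 1000/42 − 10 = 290/21 in (≈ 13.810 in)
Ia = 0.2S: 0.2·13.810 = 2.762 in (exactly 58/21)
Since P=11.530 > Ia=2.762: effective rainfall P−Ia = 18413/2100 in
Q = (18413/2100)²/((18413/2100) + 290/21) = (339038569/4410000)/(47413/2100) = 339038569/99567300 in ≈ 3.405 in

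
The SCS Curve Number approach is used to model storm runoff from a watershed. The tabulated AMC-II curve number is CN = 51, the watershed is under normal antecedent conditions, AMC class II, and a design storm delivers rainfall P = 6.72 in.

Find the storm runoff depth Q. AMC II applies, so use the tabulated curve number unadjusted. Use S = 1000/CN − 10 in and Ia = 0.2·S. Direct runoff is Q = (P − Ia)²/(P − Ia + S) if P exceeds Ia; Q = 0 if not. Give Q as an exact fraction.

Q = 1336783/836400 in ≈ 1.598 in

AMC II — tabulated CN = 51 applies directly.
Retention S: 1000/CN − 10 with CN=51.000 → S = 490/51 ≈ 9.608 in
Initial abstraction Ia = S/5 = (490/51)/5 = 98/51 ≈ 1.922 in
Since P=6.720 > Ia=1.922: effective rainfall P−Ia = 6118/1275 in
Q = (6118/1275)²/((6118/1275) + 490/51) = (37429924/1625625)/(18368/1275) = 1336783/836400 in ≈ 1.598 in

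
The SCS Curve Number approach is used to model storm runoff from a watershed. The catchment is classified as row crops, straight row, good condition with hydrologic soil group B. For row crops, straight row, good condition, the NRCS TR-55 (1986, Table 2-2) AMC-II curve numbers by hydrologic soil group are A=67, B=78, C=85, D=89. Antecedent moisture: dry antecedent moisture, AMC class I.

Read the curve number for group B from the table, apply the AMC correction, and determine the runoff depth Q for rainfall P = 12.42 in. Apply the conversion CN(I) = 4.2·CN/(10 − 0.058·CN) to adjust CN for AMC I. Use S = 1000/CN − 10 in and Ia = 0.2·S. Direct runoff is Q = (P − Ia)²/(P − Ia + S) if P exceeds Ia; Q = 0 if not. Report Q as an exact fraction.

Q = 205752052801/29836129050 in ≈ 6.896 in

NRCS table: row crops, straight row, good condition, soil group B → CN(II) = 78
Dry (AMC I): CN(I) = 4.2·78/(10 − 0.058·78) = (1638/5)/(1369/250) = 81900/1369 ≈ 59.825
Retention S: 1000/CN − 10 with CN=59.825 → S = 5500/819 ≈ 6.716 in
Ia = 0.2·(5500/819) = 1100/819 in ≈ 1.343 in
P − Ia = 12.420 − 1.343 = 453599/40950 ≈ 11.077 in (> 0, runoff occurs)
Q: (453599/40950)² ÷ (728599/40950) = 205752052801/29836129050 in (≈ 6.896 in)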